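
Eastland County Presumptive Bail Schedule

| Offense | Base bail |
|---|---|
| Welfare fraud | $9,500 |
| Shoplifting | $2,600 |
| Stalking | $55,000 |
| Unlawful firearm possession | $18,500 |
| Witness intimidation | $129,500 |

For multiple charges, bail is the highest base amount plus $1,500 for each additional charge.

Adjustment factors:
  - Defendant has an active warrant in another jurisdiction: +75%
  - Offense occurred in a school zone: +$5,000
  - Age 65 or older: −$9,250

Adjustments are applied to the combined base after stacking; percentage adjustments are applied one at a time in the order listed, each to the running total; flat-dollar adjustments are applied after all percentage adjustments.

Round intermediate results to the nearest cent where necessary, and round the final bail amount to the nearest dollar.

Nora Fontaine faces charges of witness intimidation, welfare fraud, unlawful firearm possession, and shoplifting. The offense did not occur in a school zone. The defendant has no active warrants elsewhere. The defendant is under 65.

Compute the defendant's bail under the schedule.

Base amounts from the schedule: witness intimidation $129,500; welfare fraud $9,500; unlawful firearm possession $18,500; shoplifting $2,600.
Stacking rule: highest base plus $1,500 per additional charge. Highest is witness intimidation at $129,500; 3 additional charges → +$4,500. Combined base = $134,000.
No adjustment factors apply to this defendant.

$134,000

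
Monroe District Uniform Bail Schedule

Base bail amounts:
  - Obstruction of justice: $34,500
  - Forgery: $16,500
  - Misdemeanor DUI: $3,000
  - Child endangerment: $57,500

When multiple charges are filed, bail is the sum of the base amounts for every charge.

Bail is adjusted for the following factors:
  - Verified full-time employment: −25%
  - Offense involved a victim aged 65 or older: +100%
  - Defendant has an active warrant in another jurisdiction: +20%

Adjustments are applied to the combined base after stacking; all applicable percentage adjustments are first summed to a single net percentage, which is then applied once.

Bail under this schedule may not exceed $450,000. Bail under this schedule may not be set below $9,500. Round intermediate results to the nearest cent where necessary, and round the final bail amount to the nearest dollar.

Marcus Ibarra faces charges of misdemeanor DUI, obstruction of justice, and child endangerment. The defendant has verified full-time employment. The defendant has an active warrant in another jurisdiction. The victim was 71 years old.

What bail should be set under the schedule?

Base amounts from the schedule: misdemeanor DUI $3,000; obstruction of justice $34,500; child endangerment $57,500.
Stacking rule: sum of all bases. $3,000 + $34,500 + $57,500 = $95,000.
Net percentage adjustment: −25% +100% +20% = +95%. $95,000 × 1.95 = $185,250.
$185,250 is within the $450,000 maximum.
$185,250 is at or above the $9,500 minimum.

$185,250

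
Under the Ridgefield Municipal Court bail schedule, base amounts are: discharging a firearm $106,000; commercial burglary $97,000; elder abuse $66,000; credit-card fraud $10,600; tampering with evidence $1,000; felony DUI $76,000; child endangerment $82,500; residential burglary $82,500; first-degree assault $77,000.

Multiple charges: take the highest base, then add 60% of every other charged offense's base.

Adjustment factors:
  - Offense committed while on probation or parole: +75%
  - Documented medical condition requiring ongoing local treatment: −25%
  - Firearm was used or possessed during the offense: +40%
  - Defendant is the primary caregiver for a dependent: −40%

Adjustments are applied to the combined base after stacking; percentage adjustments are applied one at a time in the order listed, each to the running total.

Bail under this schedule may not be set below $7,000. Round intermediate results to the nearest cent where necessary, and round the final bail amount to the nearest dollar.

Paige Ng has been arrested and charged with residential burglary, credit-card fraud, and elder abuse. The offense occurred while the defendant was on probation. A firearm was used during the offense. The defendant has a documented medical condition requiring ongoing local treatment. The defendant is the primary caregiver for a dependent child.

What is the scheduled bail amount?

Base amounts from the schedule: residential burglary $82,500; credit-card fraud $10,600; elder abuse $66,000.
Stacking rule: highest base plus 60% of each additional charge. Highest is residential burglary at $82,500. Additional: $10,600 × 60% = $6,360; $66,000 × 60% = $39,600. Combined base = $82,500 + $45,960 = $128,460.
Offense committed while on probation or parole (+75%): $128,460 × 1.75 = $224,805.
Documented medical condition requiring ongoing local treatment (−25%): $224,805 × 0.75 = $168,603.75.
Firearm was used or possessed during the offense (+40%): $168,603.75 × 1.4 = $236,045.25.
Defendant is the primary caregiver for a dependent (−40%): $236,045.25 × 0.6 = $141,627.15.
$141,627.15 is at or above the $7,000 minimum.
Rounded to the nearest dollar: $141,627.

$141,627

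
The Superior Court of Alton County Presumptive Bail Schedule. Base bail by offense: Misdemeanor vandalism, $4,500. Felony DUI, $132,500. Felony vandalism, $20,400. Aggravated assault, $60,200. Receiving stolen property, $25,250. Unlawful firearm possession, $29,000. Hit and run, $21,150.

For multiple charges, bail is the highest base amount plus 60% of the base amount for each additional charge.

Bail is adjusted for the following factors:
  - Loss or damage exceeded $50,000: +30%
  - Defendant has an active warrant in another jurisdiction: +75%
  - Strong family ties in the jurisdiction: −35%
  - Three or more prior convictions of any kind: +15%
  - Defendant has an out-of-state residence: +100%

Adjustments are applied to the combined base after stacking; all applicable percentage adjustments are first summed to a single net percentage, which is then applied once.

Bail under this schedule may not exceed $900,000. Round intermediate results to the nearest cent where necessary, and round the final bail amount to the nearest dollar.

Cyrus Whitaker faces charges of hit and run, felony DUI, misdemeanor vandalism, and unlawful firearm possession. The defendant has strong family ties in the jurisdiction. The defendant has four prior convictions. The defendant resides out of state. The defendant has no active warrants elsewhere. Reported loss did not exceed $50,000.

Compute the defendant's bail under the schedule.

Base amounts from the schedule: hit and run $21,150; felony DUI $132,500; misdemeanor vandalism $4,500; unlawful firearm possession $29,000.
Stacking rule: highest base plus 60% of each additional charge. Highest is felony DUI at $132,500. Additional: $21,150 × 60% = $12,690; $4,500 × 60% = $2,700; $29,000 × 60% = $17,400. Combined base = $132,500 + $32,790 = $165,290.
Net percentage adjustment: −35% +15% +100% = +80%. $165,290 × 1.8 = $297,522.
$297,522 is within the $900,000 maximum.

$297,522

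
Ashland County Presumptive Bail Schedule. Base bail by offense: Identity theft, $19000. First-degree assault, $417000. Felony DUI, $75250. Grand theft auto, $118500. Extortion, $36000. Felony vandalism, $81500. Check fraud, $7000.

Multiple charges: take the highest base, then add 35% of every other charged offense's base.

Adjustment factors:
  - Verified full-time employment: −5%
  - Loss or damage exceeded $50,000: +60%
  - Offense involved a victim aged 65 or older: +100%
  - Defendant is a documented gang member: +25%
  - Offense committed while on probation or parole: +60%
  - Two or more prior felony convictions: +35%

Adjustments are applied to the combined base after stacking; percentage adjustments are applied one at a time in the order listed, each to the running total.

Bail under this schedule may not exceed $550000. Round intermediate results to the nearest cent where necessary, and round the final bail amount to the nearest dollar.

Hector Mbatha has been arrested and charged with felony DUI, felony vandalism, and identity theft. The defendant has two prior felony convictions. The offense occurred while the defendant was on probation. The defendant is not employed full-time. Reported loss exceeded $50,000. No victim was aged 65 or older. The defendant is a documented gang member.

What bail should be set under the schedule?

$494586

Base amounts from the schedule: felony DUI $75250; felony vandalism $81500; identity theft $19000.
Stacking rule: highest base plus 35% of each additional charge. Highest is felony vandalism at $81500. Additional: $75250 × 35% = $26337.50; $19000 × 35% = $6650. Combined base = $81500 + $32987.50 = $114487.50.
Loss or damage exceeded $50,000 (+60%): $114487.50 × 1.6 = $183180.
Defendant is a documented gang member (+25%): $183180 × 1.25 = $228975.
Offense committed while on probation or parole (+60%): $228975 × 1.6 = $366360.
Two or more prior felony convictions (+35%): $366360 × 1.35 = $494586.
$494586 is within the $550000 maximum.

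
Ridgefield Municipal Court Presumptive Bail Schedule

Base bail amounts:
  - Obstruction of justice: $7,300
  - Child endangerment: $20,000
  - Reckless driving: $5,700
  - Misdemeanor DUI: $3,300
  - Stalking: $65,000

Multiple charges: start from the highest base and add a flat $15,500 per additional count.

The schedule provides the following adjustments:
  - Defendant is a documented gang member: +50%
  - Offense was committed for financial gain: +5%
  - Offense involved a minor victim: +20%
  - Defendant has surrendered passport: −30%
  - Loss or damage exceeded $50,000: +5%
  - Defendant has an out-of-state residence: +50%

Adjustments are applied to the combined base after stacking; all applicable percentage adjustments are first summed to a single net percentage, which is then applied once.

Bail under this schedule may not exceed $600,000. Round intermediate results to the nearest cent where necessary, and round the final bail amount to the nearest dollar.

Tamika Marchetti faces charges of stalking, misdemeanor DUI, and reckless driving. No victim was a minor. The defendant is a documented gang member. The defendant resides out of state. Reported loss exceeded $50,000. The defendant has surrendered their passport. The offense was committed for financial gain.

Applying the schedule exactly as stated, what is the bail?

$172,800

Base amounts from the schedule: stalking $65,000; misdemeanor DUI $3,300; reckless driving $5,700.
Stacking rule: highest base plus $15,500 per additional charge. Highest is stalking at $65,000; 2 additional charges → +$31,000. Combined base = $96,000.
Net percentage adjustment: +50% +5% −30% +5% +50% = +80%. $96,000 × 1.8 = $172,800.
$172,800 is within the $600,000 maximum.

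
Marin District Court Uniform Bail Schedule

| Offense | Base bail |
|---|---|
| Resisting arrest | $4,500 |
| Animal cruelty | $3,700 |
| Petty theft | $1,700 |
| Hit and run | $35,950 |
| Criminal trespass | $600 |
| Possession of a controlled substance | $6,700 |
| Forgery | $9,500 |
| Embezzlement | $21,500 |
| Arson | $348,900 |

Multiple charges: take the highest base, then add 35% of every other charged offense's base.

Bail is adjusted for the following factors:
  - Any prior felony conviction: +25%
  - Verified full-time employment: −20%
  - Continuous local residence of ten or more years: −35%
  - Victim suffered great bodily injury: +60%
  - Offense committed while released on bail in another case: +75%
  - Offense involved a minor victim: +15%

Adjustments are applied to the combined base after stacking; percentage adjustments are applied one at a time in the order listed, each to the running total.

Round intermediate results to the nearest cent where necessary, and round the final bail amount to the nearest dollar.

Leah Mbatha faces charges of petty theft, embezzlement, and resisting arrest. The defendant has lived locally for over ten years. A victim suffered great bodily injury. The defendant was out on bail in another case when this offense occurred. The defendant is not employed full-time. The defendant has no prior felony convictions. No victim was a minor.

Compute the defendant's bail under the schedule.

$43,079

Base amounts from the schedule: petty theft $1,700; embezzlement $21,500; resisting arrest $4,500.
Stacking rule: highest base plus 35% of each additional charge. Highest is embezzlement at $21,500. Additional: $1,700 × 35% = $595; $4,500 × 35% = $1,575. Combined base = $21,500 + $2,170 = $23,670.
Continuous local residence of ten or more years (−35%): $23,670 × 0.65 = $15,385.50.
Victim suffered great bodily injury (+60%): $15,385.50 × 1.6 = $24,616.80.
Offense committed while released on bail in another case (+75%): $24,616.80 × 1.75 = $43,079.40.
Rounded to the nearest dollar: $43,079.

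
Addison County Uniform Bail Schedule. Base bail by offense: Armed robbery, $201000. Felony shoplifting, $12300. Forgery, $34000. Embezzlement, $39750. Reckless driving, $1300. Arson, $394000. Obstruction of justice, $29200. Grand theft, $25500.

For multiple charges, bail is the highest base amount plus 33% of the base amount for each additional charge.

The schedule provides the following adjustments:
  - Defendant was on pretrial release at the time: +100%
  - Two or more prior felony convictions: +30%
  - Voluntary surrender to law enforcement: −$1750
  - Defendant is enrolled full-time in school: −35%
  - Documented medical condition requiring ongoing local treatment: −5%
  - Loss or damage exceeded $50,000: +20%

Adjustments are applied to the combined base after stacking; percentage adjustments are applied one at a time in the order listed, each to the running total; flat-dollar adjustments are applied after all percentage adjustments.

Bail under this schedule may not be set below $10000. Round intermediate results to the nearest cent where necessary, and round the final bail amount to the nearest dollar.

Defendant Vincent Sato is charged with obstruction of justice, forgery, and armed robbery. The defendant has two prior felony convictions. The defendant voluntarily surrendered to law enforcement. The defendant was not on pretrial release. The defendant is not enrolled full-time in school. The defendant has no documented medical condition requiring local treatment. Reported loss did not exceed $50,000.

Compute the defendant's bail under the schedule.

$286663

Base amounts from the schedule: obstruction of justice $29200; forgery $34000; armed robbery $201000.
Stacking rule: highest base plus 33% of each additional charge. Highest is armed robbery at $201000. Additional: $29200 × 33% = $9636; $34000 × 33% = $11220. Combined base = $201000 + $20856 = $221856.
Two or more prior felony convictions (+30%): $221856 × 1.3 = $288412.80.
Voluntary surrender to law enforcement (−$1750 flat): $288412.80 − $1750 = $286662.80.
$286662.80 is at or above the $10000 minimum.
Rounded to the nearest dollar: $286663.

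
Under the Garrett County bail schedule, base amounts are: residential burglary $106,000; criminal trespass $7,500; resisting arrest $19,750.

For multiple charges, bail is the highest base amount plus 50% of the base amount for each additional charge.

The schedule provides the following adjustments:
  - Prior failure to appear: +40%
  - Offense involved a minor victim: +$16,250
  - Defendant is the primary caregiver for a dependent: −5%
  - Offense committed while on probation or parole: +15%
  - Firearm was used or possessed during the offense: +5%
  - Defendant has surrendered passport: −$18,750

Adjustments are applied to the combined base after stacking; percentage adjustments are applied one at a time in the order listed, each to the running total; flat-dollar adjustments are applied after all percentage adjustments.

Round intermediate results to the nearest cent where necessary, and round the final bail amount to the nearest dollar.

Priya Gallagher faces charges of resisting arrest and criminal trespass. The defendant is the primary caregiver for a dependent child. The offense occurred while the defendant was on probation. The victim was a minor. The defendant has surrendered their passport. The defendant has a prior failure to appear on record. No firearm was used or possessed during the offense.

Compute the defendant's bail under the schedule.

$33,443

Base amounts from the schedule: resisting arrest $19,750; criminal trespass $7,500.
Stacking rule: highest base plus 50% of each additional charge. Highest is resisting arrest at $19,750. Additional: $7,500 × 50% = $3,750. Combined base = $19,750 + $3,750 = $23,500.
Prior failure to appear (+40%): $23,500 × 1.4 = $32,900.
Defendant is the primary caregiver for a dependent (−5%): $32,900 × 0.95 = $31,255.
Offense committed while on probation or parole (+15%): $31,255 × 1.15 = $35,943.25.
Offense involved a minor victim (+$16,250 flat): $35,943.25 + $16,250 = $52,193.25.
Defendant has surrendered passport (−$18,750 flat): $52,193.25 − $18,750 = $33,443.25.
Rounded to the nearest dollar: $33,443.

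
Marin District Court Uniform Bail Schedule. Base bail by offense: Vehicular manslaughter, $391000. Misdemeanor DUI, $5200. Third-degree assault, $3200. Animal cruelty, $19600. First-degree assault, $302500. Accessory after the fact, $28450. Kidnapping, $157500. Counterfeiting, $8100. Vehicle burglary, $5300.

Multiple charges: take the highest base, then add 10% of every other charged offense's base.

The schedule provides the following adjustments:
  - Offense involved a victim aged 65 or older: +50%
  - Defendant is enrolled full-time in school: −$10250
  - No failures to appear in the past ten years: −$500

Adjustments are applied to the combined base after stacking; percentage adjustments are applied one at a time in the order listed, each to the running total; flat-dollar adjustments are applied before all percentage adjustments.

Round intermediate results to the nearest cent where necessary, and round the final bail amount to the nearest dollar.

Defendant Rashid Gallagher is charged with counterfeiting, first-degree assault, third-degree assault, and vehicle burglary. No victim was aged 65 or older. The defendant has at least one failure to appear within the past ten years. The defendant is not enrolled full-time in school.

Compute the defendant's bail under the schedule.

Base amounts from the schedule: counterfeiting $8100; first-degree assault $302500; third-degree assault $3200; vehicle burglary $5300.
Stacking rule: highest base plus 10% of each additional charge. Highest is first-degree assault at $302500. Additional: $8100 × 10% = $810; $3200 × 10% = $320; $5300 × 10% = $530. Combined base = $302500 + $1660 = $304160.
No adjustment factors apply to this defendant.

$304160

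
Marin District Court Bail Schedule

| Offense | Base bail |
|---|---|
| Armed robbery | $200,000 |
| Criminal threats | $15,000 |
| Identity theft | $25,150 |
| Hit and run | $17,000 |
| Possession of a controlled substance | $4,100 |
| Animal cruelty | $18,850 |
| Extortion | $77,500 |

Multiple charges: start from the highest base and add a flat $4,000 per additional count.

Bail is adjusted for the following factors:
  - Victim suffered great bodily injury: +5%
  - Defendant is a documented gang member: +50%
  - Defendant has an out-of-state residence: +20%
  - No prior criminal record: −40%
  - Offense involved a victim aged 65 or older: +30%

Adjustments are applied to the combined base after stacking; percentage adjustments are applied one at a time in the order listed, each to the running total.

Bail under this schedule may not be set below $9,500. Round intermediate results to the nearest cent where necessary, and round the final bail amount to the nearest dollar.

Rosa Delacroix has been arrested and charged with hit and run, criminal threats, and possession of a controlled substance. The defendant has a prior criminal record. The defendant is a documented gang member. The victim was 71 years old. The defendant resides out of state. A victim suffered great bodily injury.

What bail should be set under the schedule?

Base amounts from the schedule: hit and run $17,000; criminal threats $15,000; possession of a controlled substance $4,100.
Stacking rule: highest base plus $4,000 per additional charge. Highest is hit and run at $17,000; 2 additional charges → +$8,000. Combined base = $25,000.
Victim suffered great bodily injury (+5%): $25,000 × 1.05 = $26,250.
Defendant is a documented gang member (+50%): $26,250 × 1.5 = $39,375.
Defendant has an out-of-state residence (+20%): $39,375 × 1.2 = $47,250.
Offense involved a victim aged 65 or older (+30%): $47,250 × 1.3 = $61,425.
$61,425 is at or above the $9,500 minimum.

$61,425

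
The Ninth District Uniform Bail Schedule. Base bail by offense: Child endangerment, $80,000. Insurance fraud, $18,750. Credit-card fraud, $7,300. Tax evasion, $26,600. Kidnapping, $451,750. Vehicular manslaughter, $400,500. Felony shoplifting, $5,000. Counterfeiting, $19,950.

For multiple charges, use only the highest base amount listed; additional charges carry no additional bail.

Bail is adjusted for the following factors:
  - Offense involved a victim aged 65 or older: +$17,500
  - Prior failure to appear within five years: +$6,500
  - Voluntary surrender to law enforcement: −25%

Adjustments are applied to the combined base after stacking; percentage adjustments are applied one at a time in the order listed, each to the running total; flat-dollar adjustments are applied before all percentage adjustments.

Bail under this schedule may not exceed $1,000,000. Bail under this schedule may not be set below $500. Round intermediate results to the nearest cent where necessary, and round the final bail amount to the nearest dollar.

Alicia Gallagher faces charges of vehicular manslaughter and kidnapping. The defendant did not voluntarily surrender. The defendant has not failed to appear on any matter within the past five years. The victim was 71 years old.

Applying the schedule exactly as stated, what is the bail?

Base amounts from the schedule: vehicular manslaughter $400,500; kidnapping $451,750.
Stacking rule: use the highest base only. Highest is kidnapping at $451,750. Combined base = $451,750.
Offense involved a victim aged 65 or older (+$17,500 flat): $451,750 + $17,500 = $469,250.
$469,250 is within the $1,000,000 maximum.
$469,250 is at or above the $500 minimum.

$469,250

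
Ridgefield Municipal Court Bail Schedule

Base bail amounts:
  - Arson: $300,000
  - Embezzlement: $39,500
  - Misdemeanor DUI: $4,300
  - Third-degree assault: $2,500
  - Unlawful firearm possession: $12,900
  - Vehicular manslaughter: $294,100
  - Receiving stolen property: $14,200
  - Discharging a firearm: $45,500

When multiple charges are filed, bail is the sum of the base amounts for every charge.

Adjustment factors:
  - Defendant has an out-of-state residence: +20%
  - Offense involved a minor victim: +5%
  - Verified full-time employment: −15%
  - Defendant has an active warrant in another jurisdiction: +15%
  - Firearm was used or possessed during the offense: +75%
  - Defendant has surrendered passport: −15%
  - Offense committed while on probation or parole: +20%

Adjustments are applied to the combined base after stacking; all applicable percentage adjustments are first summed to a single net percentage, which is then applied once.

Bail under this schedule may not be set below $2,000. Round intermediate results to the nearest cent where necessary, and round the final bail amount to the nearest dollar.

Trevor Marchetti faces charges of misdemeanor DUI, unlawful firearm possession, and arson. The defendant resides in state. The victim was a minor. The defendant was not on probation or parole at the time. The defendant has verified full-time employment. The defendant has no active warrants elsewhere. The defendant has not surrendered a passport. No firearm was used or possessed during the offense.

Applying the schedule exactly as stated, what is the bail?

$285,480

Base amounts from the schedule: misdemeanor DUI $4,300; unlawful firearm possession $12,900; arson $300,000.
Stacking rule: sum of all bases. $4,300 + $12,900 + $300,000 = $317,200.
Net percentage adjustment: +5% −15% = −10%. $317,200 × 0.9 = $285,480.
$285,480 is at or above the $2,000 minimum.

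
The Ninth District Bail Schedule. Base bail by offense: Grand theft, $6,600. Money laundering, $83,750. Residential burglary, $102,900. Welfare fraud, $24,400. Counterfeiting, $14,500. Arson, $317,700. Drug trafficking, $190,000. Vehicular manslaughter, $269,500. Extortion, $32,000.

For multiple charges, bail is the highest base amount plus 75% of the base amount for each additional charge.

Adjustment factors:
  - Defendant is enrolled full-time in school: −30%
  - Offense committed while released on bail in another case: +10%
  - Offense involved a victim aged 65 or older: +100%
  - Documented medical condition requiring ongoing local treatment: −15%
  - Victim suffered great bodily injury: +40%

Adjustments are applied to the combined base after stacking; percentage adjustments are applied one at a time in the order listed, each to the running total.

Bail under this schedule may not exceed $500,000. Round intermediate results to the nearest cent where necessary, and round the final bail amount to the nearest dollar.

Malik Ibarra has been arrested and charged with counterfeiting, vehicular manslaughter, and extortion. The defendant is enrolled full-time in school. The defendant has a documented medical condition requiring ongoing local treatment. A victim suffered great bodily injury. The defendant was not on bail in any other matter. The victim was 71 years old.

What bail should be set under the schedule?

$500,000

Base amounts from the schedule: counterfeiting $14,500; vehicular manslaughter $269,500; extortion $32,000.
Stacking rule: highest base plus 75% of each additional charge. Highest is vehicular manslaughter at $269,500. Additional: $14,500 × 75% = $10,875; $32,000 × 75% = $24,000. Combined base = $269,500 + $34,875 = $304,375.
Defendant is enrolled full-time in school (−30%): $304,375 × 0.7 = $213,062.50.
Offense involved a victim aged 65 or older (+100%): $213,062.50 × 2 = $426,125.
Documented medical condition requiring ongoing local treatment (−15%): $426,125 × 0.85 = $362,206.25.
Victim suffered great bodily injury (+40%): $362,206.25 × 1.4 = $507,088.75.
Result $507,088.75 exceeds the maximum of $500,000; bail is capped at $500,000.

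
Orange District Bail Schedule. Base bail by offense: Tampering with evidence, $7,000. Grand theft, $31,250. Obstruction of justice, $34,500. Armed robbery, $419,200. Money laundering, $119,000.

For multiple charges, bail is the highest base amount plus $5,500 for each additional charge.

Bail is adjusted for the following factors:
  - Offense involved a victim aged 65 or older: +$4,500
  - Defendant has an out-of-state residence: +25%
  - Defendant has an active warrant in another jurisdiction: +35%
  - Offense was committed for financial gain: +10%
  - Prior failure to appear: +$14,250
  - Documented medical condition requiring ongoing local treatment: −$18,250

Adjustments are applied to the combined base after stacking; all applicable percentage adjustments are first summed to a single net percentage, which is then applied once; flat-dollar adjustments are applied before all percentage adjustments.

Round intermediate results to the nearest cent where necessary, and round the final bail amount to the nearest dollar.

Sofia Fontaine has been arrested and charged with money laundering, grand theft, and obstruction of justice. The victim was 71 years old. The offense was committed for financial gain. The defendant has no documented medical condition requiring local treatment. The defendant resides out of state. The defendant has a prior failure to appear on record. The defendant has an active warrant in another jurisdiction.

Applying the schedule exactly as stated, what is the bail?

Base amounts from the schedule: money laundering $119,000; grand theft $31,250; obstruction of justice $34,500.
Stacking rule: highest base plus $5,500 per additional charge. Highest is money laundering at $119,000; 2 additional charges → +$11,000. Combined base = $130,000.
Offense involved a victim aged 65 or older (+$4,500 flat): $130,000 + $4,500 = $134,500.
Prior failure to appear (+$14,250 flat): $134,500 + $14,250 = $148,750.
Net percentage adjustment: +25% +35% +10% = +70%. $148,750 × 1.7 = $252,875.

$252,875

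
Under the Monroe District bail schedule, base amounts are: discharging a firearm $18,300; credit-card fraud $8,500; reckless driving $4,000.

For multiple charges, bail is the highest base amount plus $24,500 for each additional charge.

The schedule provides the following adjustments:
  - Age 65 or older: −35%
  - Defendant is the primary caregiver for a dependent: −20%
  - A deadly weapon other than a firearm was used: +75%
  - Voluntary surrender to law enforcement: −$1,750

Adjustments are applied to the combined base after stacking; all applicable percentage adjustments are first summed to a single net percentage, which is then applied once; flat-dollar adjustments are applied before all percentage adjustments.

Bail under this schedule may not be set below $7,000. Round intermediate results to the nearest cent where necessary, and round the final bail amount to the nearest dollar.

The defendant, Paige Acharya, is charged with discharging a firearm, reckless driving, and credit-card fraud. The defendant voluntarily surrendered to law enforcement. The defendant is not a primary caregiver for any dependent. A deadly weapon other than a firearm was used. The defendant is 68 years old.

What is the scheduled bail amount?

$91,770

Base amounts from the schedule: discharging a firearm $18,300; reckless driving $4,000; credit-card fraud $8,500.
Stacking rule: highest base plus $24,500 per additional charge. Highest is discharging a firearm at $18,300; 2 additional charges → +$49,000. Combined base = $67,300.
Voluntary surrender to law enforcement (−$1,750 flat): $67,300 − $1,750 = $65,550.
Net percentage adjustment: −35% +75% = +40%. $65,550 × 1.4 = $91,770.
$91,770 is at or above the $7,000 minimum.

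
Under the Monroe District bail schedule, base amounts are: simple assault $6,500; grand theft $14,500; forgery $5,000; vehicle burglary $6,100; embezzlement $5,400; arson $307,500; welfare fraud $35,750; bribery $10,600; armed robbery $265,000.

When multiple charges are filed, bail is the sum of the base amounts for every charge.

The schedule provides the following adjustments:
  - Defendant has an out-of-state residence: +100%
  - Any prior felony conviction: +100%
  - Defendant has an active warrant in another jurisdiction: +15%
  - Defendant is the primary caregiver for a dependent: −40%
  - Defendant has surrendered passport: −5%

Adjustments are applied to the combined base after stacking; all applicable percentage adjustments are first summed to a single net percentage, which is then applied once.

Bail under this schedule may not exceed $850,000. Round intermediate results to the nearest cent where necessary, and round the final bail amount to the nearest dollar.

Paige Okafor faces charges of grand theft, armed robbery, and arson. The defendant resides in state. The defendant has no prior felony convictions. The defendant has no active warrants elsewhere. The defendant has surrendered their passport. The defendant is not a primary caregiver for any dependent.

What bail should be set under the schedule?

Base amounts from the schedule: grand theft $14,500; armed robbery $265,000; arson $307,500.
Stacking rule: sum of all bases. $14,500 + $265,000 + $307,500 = $587,000.
Defendant has surrendered passport (−5%): $587,000 × 0.95 = $557,650.
$557,650 is within the $850,000 maximum.

$557,650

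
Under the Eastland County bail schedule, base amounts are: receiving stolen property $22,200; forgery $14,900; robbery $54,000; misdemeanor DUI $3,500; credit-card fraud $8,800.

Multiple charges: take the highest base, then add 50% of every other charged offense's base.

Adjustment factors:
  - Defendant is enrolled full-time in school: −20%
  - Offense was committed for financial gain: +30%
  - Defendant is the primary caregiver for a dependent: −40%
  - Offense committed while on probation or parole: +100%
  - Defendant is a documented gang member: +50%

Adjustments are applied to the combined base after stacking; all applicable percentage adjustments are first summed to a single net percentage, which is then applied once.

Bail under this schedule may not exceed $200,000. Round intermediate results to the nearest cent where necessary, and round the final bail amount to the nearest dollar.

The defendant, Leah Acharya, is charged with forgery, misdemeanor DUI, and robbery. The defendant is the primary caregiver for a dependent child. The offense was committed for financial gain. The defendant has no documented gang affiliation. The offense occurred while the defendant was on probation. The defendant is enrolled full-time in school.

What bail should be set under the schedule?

$107,440

Base amounts from the schedule: forgery $14,900; misdemeanor DUI $3,500; robbery $54,000.
Stacking rule: highest base plus 50% of each additional charge. Highest is robbery at $54,000. Additional: $14,900 × 50% = $7,450; $3,500 × 50% = $1,750. Combined base = $54,000 + $9,200 = $63,200.
Net percentage adjustment: −20% +30% −40% +100% = +70%. $63,200 × 1.7 = $107,440.
$107,440 is within the $200,000 maximum.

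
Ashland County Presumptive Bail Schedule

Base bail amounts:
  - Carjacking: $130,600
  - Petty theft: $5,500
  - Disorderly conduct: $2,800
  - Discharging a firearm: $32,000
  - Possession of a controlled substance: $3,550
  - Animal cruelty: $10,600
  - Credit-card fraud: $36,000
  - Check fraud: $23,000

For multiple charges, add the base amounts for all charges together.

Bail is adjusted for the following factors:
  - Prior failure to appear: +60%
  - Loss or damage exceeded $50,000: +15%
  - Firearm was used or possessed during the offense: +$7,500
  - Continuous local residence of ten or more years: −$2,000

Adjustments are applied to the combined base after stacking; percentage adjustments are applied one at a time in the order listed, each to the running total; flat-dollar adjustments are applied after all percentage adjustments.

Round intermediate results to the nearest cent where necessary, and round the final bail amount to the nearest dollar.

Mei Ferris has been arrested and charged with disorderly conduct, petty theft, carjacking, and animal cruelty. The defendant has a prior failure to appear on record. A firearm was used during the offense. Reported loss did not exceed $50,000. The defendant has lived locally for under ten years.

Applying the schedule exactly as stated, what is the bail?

Base amounts from the schedule: disorderly conduct $2,800; petty theft $5,500; carjacking $130,600; animal cruelty $10,600.
Stacking rule: sum of all bases. $2,800 + $5,500 + $130,600 + $10,600 = $149,500.
Prior failure to appear (+60%): $149,500 × 1.6 = $239,200.
Firearm was used or possessed during the offense (+$7,500 flat): $239,200 + $7,500 = $246,700.

$246,700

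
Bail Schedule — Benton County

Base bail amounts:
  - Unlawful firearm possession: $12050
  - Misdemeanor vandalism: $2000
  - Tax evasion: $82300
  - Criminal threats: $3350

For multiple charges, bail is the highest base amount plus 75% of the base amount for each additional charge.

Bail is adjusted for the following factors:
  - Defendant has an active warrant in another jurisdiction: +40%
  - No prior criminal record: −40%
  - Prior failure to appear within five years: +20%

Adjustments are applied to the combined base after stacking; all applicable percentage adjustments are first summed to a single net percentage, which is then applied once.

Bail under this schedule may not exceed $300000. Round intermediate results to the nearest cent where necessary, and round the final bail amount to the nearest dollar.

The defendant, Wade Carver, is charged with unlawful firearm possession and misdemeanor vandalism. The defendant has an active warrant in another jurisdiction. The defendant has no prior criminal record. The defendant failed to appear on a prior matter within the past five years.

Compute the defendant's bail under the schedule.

Base amounts from the schedule: unlawful firearm possession $12050; misdemeanor vandalism $2000.
Stacking rule: highest base plus 75% of each additional charge. Highest is unlawful firearm possession at $12050. Additional: $2000 × 75% = $1500. Combined base = $12050 + $1500 = $13550.
Net percentage adjustment: +40% −40% +20% = +20%. $13550 × 1.2 = $16260.
$16260 is within the $300000 maximum.

$16260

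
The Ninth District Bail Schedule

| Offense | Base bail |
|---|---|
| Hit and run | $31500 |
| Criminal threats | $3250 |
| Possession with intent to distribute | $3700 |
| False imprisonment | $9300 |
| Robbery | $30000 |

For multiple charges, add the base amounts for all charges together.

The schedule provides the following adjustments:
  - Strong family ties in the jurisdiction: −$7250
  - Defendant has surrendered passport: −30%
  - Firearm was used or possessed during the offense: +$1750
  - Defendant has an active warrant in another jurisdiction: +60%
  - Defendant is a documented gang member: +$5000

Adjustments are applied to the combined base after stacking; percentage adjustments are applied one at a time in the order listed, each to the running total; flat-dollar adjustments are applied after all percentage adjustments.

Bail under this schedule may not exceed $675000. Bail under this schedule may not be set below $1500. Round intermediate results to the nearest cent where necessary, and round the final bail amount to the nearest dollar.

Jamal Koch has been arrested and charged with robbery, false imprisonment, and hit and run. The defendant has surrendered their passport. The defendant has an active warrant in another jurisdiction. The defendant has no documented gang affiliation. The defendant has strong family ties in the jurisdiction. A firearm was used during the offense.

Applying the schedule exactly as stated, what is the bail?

Base amounts from the schedule: robbery $30000; false imprisonment $9300; hit and run $31500.
Stacking rule: sum of all bases. $30000 + $9300 + $31500 = $70800.
Defendant has surrendered passport (−30%): $70800 × 0.7 = $49560.
Defendant has an active warrant in another jurisdiction (+60%): $49560 × 1.6 = $79296.
Strong family ties in the jurisdiction (−$7250 flat): $79296 − $7250 = $72046.
Firearm was used or possessed during the offense (+$1750 flat): $72046 + $1750 = $73796.
$73796 is within the $675000 maximum.
$73796 is at or above the $1500 minimum.

$73796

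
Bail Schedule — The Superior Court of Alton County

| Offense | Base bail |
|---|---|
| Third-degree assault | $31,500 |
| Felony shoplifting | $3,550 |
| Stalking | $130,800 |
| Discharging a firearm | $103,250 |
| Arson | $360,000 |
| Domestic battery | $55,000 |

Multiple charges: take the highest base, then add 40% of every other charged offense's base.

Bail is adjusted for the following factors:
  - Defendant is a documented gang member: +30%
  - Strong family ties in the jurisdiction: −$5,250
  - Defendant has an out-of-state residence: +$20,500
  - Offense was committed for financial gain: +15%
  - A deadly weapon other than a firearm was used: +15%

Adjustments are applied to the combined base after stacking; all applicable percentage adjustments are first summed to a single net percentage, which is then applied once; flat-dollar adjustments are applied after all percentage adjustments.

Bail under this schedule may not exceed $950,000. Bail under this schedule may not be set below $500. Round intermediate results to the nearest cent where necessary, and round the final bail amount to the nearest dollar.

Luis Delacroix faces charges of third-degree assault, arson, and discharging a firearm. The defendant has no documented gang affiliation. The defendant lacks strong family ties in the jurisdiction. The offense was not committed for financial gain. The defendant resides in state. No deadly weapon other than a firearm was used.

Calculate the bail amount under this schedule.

$413,900

Base amounts from the schedule: third-degree assault $31,500; arson $360,000; discharging a firearm $103,250.
Stacking rule: highest base plus 40% of each additional charge. Highest is arson at $360,000. Additional: $31,500 × 40% = $12,600; $103,250 × 40% = $41,300. Combined base = $360,000 + $53,900 = $413,900.
No adjustment factors apply to this defendant.
$413,900 is within the $950,000 maximum.
$413,900 is at or above the $500 minimum.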